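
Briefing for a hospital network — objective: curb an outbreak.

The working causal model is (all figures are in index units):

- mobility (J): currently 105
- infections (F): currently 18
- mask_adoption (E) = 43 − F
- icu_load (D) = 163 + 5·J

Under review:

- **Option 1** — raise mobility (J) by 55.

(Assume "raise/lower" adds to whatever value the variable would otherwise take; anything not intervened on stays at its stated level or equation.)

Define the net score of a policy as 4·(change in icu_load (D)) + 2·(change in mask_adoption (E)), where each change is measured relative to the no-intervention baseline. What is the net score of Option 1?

1100

Baseline:
  J = 105
  F = 18
  E = 43 − 18 = 25
  D = 163 + 5·105 = 688
Option 1 (J + 55):
  J = 105 + 55 = 160
  F = 18
  E = 43 − 18 = 25
  D = 163 + 5·160 = 963
ΔD = 963 − 688 = 275; ΔE = 25 − 25 = 0
Score = 4·275 + 2·0 = 1100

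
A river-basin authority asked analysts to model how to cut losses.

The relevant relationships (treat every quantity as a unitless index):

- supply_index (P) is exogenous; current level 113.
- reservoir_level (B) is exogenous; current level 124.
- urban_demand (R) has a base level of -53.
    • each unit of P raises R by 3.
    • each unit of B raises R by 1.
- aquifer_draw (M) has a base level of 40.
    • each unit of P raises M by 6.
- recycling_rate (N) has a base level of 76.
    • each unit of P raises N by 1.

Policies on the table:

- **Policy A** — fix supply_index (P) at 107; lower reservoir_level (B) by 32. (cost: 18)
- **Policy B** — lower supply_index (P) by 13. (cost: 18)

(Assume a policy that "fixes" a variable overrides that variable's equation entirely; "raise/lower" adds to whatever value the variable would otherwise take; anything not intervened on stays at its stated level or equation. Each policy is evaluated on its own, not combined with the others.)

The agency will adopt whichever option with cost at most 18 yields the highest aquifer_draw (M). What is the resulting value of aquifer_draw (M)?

682

Policy A (P := 107, B − 32):
  P = 107
  M = 40 + 6·107 = 682
Policy B (P − 13):
  P = 113 − 13 = 100
  M = 40 + 6·100 = 640
Comparing — Policy A: M=682, Policy B: M=640. Highest is 682 (Policy A).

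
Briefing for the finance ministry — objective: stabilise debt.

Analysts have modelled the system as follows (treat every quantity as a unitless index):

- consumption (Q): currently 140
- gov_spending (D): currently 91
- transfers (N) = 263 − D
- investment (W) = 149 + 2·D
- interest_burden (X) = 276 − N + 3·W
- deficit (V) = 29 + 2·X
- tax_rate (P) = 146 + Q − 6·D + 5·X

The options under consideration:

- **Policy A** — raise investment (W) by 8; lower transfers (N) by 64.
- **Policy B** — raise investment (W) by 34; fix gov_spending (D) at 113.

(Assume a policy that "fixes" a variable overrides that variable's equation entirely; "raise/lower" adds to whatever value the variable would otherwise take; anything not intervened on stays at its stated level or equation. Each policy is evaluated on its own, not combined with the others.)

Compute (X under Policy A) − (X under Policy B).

Policy A (W + 8, N − 64):
  D = 91
  N = 263 − 91 (−64 from intervention) = 108
  W = 149 + 2·91 (+8 from intervention) = 339
  X = 276 − 108 + 3·339 = 1185
Policy B (W + 34, D := 113):
  D = 113
  N = 263 − 113 = 150
  W = 149 + 2·113 (+34 from intervention) = 409
  X = 276 − 150 + 3·409 = 1353
X: 1185 − 1353 = -168

-168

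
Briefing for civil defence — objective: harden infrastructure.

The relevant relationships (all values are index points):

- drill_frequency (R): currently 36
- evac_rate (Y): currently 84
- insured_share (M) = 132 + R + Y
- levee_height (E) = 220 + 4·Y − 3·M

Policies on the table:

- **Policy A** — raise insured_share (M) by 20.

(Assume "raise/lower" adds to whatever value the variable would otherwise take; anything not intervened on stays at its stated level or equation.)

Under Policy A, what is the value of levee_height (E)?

Policy A (M + 20):
  R = 36
  Y = 84
  M = 132 + 36 + 84 (+20 from intervention) = 272
  E = 220 + 4·84 − 3·272 = -260

-260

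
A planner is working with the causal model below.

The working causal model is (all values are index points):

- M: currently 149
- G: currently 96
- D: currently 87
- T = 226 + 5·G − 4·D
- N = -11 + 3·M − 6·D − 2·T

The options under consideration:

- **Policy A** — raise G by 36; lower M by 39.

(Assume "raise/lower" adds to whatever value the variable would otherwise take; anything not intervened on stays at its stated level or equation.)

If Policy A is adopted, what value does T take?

Policy A (G + 36, M − 39):
  G = 96 + 36 = 132
  D = 87
  T = 226 + 5·132 − 4·87 = 538

538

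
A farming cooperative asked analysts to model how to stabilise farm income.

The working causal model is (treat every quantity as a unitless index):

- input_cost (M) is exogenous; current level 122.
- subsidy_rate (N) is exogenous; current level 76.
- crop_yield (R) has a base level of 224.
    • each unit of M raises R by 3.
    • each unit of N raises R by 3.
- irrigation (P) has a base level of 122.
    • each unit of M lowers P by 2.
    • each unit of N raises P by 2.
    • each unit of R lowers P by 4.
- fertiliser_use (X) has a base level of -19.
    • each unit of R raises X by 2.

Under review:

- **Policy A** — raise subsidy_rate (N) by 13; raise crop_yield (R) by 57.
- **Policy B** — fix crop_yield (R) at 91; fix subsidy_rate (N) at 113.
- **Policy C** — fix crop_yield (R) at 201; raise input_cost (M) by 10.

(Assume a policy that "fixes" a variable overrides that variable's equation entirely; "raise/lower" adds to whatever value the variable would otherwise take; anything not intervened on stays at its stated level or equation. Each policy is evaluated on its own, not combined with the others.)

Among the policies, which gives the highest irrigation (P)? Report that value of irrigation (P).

Policy A (N + 13, R + 57):
  M = 122
  N = 76 + 13 = 89
  R = 224 + 3·122 + 3·89 (+57 from intervention) = 914
  P = 122 − 2·122 + 2·89 − 4·914 = -3600
Policy B (R := 91, N := 113):
  M = 122
  N = 113
  R = 91
  P = 122 − 2·122 + 2·113 − 4·91 = -260
Policy C (R := 201, M + 10):
  M = 122 + 10 = 132
  N = 76
  R = 201
  P = 122 − 2·132 + 2·76 − 4·201 = -794
Comparing — Policy A: P=-3600, Policy B: P=-260, Policy C: P=-794. Highest is -260 (Policy B).

-260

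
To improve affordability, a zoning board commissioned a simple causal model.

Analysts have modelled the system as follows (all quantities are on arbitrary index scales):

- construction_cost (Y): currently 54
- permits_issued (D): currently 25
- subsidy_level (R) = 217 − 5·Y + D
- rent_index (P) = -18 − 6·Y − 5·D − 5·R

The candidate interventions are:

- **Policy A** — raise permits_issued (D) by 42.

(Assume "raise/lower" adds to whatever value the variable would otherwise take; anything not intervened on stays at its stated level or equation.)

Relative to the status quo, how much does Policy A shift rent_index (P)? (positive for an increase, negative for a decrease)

Baseline:
  Y = 54
  D = 25
  R = 217 − 5·54 + 25 = -28
  P = -18 − 6·54 − 5·25 − 5·(-28) = -327
Policy A (D + 42):
  Y = 54
  D = 25 + 42 = 67
  R = 217 − 5·54 + 67 = 14
  P = -18 − 6·54 − 5·67 − 5·14 = -747
Change in P: -747 − (-327) = -420

-420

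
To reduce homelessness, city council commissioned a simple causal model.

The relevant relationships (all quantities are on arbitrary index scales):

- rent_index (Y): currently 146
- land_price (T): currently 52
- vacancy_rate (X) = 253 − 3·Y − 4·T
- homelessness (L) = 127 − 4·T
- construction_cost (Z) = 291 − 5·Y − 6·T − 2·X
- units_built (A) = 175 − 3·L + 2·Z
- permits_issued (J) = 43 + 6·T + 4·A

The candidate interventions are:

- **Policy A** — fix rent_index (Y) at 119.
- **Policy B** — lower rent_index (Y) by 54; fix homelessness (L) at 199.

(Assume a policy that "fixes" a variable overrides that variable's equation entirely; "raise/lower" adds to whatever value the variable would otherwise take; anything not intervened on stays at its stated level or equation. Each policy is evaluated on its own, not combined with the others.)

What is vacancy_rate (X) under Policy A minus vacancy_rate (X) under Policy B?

-81

Policy A (Y := 119):
  Y = 119
  T = 52
  X = 253 − 3·119 − 4·52 = -312
Policy B (Y − 54, L := 199):
  Y = 146 − 54 = 92
  T = 52
  X = 253 − 3·92 − 4·52 = -231
X: -312 − (-231) = -81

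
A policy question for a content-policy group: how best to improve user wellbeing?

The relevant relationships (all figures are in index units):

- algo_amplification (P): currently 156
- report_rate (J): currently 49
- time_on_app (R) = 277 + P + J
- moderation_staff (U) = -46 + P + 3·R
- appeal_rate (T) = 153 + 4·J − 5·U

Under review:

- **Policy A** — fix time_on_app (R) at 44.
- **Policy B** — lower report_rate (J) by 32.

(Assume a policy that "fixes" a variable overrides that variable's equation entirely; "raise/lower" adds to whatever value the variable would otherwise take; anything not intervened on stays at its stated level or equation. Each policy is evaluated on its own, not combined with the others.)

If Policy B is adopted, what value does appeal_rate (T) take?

-7079

Policy B (J − 32):
  P = 156
  J = 49 − 32 = 17
  R = 277 + 156 + 17 = 450
  U = -46 + 156 + 3·450 = 1460
  T = 153 + 4·17 − 5·1460 = -7079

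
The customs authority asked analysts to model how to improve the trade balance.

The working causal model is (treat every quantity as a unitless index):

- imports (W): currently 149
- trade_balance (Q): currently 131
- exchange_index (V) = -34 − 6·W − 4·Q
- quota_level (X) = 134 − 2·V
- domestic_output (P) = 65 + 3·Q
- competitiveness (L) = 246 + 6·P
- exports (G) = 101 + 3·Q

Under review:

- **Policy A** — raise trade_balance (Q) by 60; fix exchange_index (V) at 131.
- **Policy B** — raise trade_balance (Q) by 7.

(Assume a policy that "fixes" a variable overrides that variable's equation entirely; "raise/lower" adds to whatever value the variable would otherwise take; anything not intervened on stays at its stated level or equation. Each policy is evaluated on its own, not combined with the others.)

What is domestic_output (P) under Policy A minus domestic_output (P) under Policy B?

Policy A (Q + 60, V := 131):
  Q = 131 + 60 = 191
  P = 65 + 3·191 = 638
Policy B (Q + 7):
  Q = 131 + 7 = 138
  P = 65 + 3·138 = 479
P: 638 − 479 = 159

159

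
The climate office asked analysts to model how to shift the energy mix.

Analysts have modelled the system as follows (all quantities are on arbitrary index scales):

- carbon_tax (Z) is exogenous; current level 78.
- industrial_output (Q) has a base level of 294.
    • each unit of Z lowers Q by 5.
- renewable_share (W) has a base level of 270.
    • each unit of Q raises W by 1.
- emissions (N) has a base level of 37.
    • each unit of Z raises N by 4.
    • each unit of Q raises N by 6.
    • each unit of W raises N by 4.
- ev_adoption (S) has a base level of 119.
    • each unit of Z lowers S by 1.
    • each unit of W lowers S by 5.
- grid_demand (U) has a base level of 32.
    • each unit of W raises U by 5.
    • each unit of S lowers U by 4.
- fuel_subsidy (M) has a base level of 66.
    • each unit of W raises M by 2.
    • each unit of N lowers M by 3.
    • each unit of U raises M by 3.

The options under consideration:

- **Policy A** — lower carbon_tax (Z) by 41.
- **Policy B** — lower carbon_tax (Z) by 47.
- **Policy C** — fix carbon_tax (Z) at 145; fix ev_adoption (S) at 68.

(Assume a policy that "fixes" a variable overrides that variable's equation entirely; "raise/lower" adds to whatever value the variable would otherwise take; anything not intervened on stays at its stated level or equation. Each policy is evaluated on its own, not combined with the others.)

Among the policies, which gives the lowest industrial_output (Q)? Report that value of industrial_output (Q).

-431

Policy A (Z − 41):
  Z = 78 − 41 = 37
  Q = 294 − 5·37 = 109
Policy B (Z − 47):
  Z = 78 − 47 = 31
  Q = 294 − 5·31 = 139
Policy C (Z := 145, S := 68):
  Z = 145
  Q = 294 − 5·145 = -431
Comparing — Policy A: Q=109, Policy B: Q=139, Policy C: Q=-431. Lowest is -431 (Policy C).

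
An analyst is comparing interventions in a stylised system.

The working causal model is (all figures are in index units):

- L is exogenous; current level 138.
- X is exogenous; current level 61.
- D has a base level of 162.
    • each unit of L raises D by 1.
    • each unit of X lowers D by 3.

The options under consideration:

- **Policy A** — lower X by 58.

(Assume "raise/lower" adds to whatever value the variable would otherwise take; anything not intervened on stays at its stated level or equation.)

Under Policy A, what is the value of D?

Policy A (X − 58):
  L = 138
  X = 61 − 58 = 3
  D = 162 + 138 − 3·3 = 291

291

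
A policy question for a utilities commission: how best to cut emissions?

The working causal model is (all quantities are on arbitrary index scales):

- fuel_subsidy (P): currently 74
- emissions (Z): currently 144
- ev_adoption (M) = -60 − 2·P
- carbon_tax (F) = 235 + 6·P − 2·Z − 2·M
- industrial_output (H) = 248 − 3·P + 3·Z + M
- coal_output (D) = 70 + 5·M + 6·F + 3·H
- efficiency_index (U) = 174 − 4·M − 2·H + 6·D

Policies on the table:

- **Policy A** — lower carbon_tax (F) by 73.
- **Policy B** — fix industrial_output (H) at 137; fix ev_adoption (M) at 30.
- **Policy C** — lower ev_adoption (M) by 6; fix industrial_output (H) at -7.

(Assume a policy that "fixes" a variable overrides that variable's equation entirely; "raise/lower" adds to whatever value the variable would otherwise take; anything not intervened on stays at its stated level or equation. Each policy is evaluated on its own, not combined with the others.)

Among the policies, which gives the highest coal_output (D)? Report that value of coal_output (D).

Policy A (F − 73):
  P = 74
  Z = 144
  M = -60 − 2·74 = -208
  F = 235 + 6·74 − 2·144 − 2·(-208) (−73 from intervention) = 734
  H = 248 − 3·74 + 3·144 + (-208) = 250
  D = 70 + 5·(-208) + 6·734 + 3·250 = 4184
Policy B (H := 137, M := 30):
  P = 74
  Z = 144
  M = 30
  F = 235 + 6·74 − 2·144 − 2·30 = 331
  H = 137
  D = 70 + 5·30 + 6·331 + 3·137 = 2617
Policy C (M − 6, H := -7):
  P = 74
  Z = 144
  M = -60 − 2·74 (−6 from intervention) = -214
  F = 235 + 6·74 − 2·144 − 2·(-214) = 819
  H = -7
  D = 70 + 5·(-214) + 6·819 + 3·(-7) = 3893
Comparing — Policy A: D=4184, Policy B: D=2617, Policy C: D=3893. Highest is 4184 (Policy A).

4184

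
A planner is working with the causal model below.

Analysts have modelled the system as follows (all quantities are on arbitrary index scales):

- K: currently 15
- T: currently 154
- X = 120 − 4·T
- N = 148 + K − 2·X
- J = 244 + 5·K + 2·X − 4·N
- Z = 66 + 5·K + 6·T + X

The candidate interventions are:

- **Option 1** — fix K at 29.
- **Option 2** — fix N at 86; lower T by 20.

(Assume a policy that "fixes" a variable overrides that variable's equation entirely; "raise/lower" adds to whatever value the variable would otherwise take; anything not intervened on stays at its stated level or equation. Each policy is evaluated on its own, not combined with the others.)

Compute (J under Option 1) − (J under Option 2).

Option 1 (K := 29):
  K = 29
  T = 154
  X = 120 − 4·154 = -496
  N = 148 + 29 − 2·(-496) = 1169
  J = 244 + 5·29 + 2·(-496) − 4·1169 = -5279
Option 2 (N := 86, T − 20):
  K = 15
  T = 154 − 20 = 134
  X = 120 − 4·134 = -416
  N = 86
  J = 244 + 5·15 + 2·(-416) − 4·86 = -857
J: -5279 − (-857) = -4422

-4422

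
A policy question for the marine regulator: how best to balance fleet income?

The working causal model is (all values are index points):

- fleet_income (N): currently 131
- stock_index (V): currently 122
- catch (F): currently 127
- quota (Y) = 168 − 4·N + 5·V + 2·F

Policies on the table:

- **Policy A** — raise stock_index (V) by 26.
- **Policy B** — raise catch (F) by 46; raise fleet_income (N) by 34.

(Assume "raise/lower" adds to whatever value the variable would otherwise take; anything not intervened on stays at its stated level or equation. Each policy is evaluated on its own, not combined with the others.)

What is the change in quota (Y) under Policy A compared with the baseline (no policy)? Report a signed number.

130

Baseline:
  N = 131
  V = 122
  F = 127
  Y = 168 − 4·131 + 5·122 + 2·127 = 508
Policy A (V + 26):
  N = 131
  V = 122 + 26 = 148
  F = 127
  Y = 168 − 4·131 + 5·148 + 2·127 = 638
Change in Y: 638 − 508 = 130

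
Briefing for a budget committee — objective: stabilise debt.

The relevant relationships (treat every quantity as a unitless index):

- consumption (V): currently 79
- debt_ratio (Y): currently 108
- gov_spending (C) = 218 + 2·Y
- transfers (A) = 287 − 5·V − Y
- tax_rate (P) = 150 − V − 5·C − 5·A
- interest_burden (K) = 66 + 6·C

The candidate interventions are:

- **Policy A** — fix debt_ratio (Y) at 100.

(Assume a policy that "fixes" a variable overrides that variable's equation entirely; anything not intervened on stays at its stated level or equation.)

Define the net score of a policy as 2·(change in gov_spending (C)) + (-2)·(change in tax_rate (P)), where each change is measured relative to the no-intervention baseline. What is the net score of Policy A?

Baseline:
  V = 79
  Y = 108
  C = 218 + 2·108 = 434
  A = 287 − 5·79 − 108 = -216
  P = 150 − 79 − 5·434 − 5·(-216) = -1019
Policy A (Y := 100):
  V = 79
  Y = 100
  C = 218 + 2·100 = 418
  A = 287 − 5·79 − 100 = -208
  P = 150 − 79 − 5·418 − 5·(-208) = -979
ΔC = 418 − 434 = -16; ΔP = -979 − (-1019) = 40
Score = 2·(-16) + (-2)·40 = -112

-112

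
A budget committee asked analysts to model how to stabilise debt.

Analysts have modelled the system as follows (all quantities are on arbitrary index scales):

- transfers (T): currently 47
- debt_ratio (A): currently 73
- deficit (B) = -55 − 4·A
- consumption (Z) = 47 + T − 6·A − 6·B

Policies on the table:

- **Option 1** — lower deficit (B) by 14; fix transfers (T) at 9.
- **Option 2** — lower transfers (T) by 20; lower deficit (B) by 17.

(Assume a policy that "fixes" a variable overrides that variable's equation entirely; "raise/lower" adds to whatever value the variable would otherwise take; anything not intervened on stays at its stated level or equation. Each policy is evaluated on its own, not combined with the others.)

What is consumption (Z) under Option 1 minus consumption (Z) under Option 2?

Option 1 (B − 14, T := 9):
  T = 9
  A = 73
  B = -55 − 4·73 (−14 from intervention) = -361
  Z = 47 + 9 − 6·73 − 6·(-361) = 1784
Option 2 (T − 20, B − 17):
  T = 47 − 20 = 27
  A = 73
  B = -55 − 4·73 (−17 from intervention) = -364
  Z = 47 + 27 − 6·73 − 6·(-364) = 1820
Z: 1784 − 1820 = -36

-36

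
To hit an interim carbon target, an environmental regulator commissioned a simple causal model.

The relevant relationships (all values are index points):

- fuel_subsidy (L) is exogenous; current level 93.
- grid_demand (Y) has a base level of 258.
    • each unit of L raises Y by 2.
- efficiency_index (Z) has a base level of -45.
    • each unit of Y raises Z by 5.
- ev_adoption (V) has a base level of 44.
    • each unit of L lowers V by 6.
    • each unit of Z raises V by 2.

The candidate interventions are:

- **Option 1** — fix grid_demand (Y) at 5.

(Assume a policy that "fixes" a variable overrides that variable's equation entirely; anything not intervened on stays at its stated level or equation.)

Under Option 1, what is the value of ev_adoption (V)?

-554

Option 1 (Y := 5):
  L = 93
  Y = 5
  Z = -45 + 5·5 = -20
  V = 44 − 6·93 + 2·(-20) = -554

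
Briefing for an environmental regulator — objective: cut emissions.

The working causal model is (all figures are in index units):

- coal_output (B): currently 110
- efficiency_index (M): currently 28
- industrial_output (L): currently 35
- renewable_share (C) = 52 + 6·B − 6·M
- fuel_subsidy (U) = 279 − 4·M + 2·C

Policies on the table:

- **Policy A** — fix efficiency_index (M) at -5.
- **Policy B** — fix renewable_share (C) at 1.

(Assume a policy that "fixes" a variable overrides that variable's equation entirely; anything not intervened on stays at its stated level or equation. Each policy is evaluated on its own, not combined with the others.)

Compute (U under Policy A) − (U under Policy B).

Policy A (M := -5):
  B = 110
  M = -5
  C = 52 + 6·110 − 6·(-5) = 742
  U = 279 − 4·(-5) + 2·742 = 1783
Policy B (C := 1):
  B = 110
  M = 28
  C = 1
  U = 279 − 4·28 + 2·1 = 169
U: 1783 − 169 = 1614

1614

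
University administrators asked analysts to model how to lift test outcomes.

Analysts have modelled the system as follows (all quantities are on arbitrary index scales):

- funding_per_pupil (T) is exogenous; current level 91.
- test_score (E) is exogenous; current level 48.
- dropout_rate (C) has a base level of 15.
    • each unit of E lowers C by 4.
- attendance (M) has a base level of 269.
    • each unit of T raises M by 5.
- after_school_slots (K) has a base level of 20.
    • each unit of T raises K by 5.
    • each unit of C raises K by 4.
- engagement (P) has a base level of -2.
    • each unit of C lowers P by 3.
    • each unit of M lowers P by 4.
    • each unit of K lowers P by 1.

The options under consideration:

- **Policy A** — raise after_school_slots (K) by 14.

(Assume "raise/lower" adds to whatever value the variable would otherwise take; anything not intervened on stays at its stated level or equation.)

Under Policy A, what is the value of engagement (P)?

-2148

Policy A (K + 14):
  T = 91
  E = 48
  C = 15 − 4·48 = -177
  M = 269 + 5·91 = 724
  K = 20 + 5·91 + 4·(-177) (+14 from intervention) = -219
  P = -2 − 3·(-177) − 4·724 − (-219) = -2148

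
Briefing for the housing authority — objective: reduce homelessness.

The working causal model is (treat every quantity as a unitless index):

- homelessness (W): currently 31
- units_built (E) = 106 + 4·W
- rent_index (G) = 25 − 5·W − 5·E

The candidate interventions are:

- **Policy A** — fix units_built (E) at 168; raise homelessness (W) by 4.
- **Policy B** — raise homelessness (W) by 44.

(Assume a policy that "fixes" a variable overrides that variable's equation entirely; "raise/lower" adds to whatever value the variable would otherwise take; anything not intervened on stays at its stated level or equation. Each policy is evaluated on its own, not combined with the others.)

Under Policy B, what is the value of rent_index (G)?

-2380

Policy B (W + 44):
  W = 31 + 44 = 75
  E = 106 + 4·75 = 406
  G = 25 − 5·75 − 5·406 = -2380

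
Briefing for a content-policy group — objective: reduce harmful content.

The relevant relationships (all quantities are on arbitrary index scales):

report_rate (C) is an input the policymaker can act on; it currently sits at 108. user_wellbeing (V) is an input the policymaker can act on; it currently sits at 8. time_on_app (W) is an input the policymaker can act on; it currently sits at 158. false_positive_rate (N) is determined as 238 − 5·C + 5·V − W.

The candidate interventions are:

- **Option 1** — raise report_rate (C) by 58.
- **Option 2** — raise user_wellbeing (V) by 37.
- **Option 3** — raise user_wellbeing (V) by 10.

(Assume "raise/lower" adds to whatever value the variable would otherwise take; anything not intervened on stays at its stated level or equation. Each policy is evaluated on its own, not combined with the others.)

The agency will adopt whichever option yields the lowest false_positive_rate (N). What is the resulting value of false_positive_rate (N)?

-710

Option 1 (C + 58):
  C = 108 + 58 = 166
  V = 8
  W = 158
  N = 238 − 5·166 + 5·8 − 158 = -710
Option 2 (V + 37):
  C = 108
  V = 8 + 37 = 45
  W = 158
  N = 238 − 5·108 + 5·45 − 158 = -235
Option 3 (V + 10):
  C = 108
  V = 8 + 10 = 18
  W = 158
  N = 238 − 5·108 + 5·18 − 158 = -370
Comparing — Option 1: N=-710, Option 2: N=-235, Option 3: N=-370. Lowest is -710 (Option 1).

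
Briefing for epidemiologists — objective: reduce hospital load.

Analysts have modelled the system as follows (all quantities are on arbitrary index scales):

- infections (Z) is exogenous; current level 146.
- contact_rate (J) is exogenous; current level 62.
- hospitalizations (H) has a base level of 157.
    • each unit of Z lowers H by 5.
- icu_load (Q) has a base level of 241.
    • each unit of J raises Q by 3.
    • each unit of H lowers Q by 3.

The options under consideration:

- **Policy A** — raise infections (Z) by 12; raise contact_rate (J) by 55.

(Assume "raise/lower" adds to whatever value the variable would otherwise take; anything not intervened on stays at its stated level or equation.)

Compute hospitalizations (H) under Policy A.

-633

Policy A (Z + 12, J + 55):
  Z = 146 + 12 = 158
  H = 157 − 5·158 = -633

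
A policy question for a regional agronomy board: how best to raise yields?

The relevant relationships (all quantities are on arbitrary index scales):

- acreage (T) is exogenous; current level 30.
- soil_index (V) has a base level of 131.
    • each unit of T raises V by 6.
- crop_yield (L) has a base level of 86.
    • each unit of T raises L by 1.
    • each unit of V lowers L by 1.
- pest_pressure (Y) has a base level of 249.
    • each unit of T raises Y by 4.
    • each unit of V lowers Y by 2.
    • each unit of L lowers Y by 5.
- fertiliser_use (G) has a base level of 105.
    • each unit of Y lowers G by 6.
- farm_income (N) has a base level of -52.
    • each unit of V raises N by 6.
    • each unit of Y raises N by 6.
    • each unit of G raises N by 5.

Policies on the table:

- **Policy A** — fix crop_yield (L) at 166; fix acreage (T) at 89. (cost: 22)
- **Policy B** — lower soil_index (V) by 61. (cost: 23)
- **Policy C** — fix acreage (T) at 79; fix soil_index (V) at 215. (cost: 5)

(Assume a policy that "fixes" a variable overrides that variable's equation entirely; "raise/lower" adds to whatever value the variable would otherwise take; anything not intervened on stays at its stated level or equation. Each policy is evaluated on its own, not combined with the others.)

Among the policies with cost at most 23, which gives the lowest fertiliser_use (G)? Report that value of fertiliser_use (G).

Policy A (L := 166, T := 89):
  T = 89
  V = 131 + 6·89 = 665
  L = 166
  Y = 249 + 4·89 − 2·665 − 5·166 = -1555
  G = 105 − 6·(-1555) = 9435
Policy B (V − 61):
  T = 30
  V = 131 + 6·30 (−61 from intervention) = 250
  L = 86 + 30 − 250 = -134
  Y = 249 + 4·30 − 2·250 − 5·(-134) = 539
  G = 105 − 6·539 = -3129
Policy C (T := 79, V := 215):
  T = 79
  V = 215
  L = 86 + 79 − 215 = -50
  Y = 249 + 4·79 − 2·215 − 5·(-50) = 385
  G = 105 − 6·385 = -2205
Comparing — Policy A: G=9435, Policy B: G=-3129, Policy C: G=-2205. Lowest is -3129 (Policy B).

-3129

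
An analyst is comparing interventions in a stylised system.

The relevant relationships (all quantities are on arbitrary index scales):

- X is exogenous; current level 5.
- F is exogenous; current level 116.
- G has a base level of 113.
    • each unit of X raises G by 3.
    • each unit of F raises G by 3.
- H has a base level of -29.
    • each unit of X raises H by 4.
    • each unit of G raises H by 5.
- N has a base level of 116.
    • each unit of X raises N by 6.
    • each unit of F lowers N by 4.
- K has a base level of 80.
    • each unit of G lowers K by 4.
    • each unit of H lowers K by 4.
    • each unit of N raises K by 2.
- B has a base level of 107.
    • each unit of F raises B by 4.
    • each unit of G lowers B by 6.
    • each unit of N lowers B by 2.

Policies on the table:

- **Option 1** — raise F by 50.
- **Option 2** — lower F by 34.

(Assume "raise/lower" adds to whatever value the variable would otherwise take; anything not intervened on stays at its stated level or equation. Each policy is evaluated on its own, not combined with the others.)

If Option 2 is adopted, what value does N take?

-182

Option 2 (F − 34):
  X = 5
  F = 116 − 34 = 82
  N = 116 + 6·5 − 4·82 = -182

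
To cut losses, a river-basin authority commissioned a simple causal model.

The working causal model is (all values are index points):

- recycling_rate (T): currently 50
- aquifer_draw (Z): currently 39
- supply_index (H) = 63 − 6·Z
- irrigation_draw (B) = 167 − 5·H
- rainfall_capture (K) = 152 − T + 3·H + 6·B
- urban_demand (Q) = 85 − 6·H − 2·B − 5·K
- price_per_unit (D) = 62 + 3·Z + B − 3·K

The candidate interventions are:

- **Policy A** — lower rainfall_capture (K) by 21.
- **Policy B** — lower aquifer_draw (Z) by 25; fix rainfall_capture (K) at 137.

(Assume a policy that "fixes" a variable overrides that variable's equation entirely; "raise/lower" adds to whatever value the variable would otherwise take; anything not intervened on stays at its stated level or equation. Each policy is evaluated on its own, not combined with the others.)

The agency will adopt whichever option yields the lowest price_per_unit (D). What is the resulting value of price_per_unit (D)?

-15899

Policy A (K − 21):
  T = 50
  Z = 39
  H = 63 − 6·39 = -171
  B = 167 − 5·(-171) = 1022
  K = 152 − 50 + 3·(-171) + 6·1022 (−21 from intervention) = 5700
  D = 62 + 3·39 + 1022 − 3·5700 = -15899
Policy B (Z − 25, K := 137):
  T = 50
  Z = 39 − 25 = 14
  H = 63 − 6·14 = -21
  B = 167 − 5·(-21) = 272
  K = 137
  D = 62 + 3·14 + 272 − 3·137 = -35
Comparing — Policy A: D=-15899, Policy B: D=-35. Lowest is -15899 (Policy A).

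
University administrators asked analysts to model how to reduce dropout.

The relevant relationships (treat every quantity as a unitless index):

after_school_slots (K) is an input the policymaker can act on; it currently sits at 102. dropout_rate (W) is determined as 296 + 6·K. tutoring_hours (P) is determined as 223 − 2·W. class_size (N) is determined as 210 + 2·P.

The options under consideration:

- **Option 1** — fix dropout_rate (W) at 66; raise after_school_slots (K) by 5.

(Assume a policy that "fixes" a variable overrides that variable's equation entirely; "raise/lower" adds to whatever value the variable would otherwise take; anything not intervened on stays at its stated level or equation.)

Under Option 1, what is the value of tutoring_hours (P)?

91

Option 1 (W := 66, K + 5):
  K = 102 + 5 = 107
  W = 66
  P = 223 − 2·66 = 91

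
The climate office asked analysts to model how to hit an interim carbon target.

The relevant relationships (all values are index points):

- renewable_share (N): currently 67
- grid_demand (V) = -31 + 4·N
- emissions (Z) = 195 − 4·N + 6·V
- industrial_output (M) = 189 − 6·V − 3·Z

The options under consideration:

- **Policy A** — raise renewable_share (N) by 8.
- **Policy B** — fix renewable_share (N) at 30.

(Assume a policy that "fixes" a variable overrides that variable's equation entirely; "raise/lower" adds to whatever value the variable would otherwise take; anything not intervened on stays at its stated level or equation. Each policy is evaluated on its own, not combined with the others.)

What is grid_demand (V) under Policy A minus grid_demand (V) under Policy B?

180

Policy A (N + 8):
  N = 67 + 8 = 75
  V = -31 + 4·75 = 269
Policy B (N := 30):
  N = 30
  V = -31 + 4·30 = 89
V: 269 − 89 = 180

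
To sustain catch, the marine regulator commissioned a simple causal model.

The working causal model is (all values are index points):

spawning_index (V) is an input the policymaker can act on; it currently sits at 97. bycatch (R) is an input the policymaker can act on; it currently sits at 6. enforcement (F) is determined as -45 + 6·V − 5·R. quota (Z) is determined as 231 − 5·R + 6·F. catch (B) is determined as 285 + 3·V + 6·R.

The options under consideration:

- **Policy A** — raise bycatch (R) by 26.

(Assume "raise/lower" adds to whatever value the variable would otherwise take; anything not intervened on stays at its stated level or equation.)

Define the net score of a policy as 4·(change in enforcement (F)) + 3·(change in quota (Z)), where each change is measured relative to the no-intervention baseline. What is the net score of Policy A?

Baseline:
  V = 97
  R = 6
  F = -45 + 6·97 − 5·6 = 507
  Z = 231 − 5·6 + 6·507 = 3243
Policy A (R + 26):
  V = 97
  R = 6 + 26 = 32
  F = -45 + 6·97 − 5·32 = 377
  Z = 231 − 5·32 + 6·377 = 2333
ΔF = 377 − 507 = -130; ΔZ = 2333 − 3243 = -910
Score = 4·(-130) + 3·(-910) = -3250

-3250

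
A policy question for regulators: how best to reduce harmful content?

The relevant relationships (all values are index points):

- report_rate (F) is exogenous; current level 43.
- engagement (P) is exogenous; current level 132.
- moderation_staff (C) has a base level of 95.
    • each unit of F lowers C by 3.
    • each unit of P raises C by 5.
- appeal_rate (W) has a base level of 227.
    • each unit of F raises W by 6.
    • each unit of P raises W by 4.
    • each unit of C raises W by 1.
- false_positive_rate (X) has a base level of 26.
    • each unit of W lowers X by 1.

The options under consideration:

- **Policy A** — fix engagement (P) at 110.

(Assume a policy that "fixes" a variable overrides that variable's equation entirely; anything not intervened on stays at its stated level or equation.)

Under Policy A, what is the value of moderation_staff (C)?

Policy A (P := 110):
  F = 43
  P = 110
  C = 95 − 3·43 + 5·110 = 516

516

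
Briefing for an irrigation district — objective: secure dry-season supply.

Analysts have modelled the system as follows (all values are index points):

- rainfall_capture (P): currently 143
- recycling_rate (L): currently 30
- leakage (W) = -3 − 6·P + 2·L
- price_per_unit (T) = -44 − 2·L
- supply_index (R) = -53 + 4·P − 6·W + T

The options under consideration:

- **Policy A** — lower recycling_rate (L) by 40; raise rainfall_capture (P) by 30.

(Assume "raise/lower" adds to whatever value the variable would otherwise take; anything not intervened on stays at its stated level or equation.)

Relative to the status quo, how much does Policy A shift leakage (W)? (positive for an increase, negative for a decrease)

-260

Baseline:
  P = 143
  L = 30
  W = -3 − 6·143 + 2·30 = -801
Policy A (L − 40, P + 30):
  P = 143 + 30 = 173
  L = 30 − 40 = -10
  W = -3 − 6·173 + 2·(-10) = -1061
Change in W: -1061 − (-801) = -260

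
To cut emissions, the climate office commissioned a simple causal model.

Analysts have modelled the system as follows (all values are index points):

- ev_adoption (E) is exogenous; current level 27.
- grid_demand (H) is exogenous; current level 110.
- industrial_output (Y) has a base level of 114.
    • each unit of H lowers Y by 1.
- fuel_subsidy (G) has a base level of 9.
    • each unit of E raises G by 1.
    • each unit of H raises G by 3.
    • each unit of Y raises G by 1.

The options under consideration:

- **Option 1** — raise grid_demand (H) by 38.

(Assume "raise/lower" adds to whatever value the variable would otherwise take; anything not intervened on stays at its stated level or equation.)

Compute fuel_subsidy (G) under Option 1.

Option 1 (H + 38):
  E = 27
  H = 110 + 38 = 148
  Y = 114 − 148 = -34
  G = 9 + 27 + 3·148 + (-34) = 446

446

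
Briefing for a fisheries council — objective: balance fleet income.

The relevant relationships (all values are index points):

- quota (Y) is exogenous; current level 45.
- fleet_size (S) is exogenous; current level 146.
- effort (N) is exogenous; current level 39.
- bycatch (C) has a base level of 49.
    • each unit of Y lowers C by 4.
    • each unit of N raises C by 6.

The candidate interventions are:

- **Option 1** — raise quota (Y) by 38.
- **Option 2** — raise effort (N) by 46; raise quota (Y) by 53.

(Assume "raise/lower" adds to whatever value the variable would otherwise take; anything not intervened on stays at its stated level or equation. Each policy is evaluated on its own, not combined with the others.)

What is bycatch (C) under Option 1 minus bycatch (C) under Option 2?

-216

Option 1 (Y + 38):
  Y = 45 + 38 = 83
  N = 39
  C = 49 − 4·83 + 6·39 = -49
Option 2 (N + 46, Y + 53):
  Y = 45 + 53 = 98
  N = 39 + 46 = 85
  C = 49 − 4·98 + 6·85 = 167
C: -49 − 167 = -216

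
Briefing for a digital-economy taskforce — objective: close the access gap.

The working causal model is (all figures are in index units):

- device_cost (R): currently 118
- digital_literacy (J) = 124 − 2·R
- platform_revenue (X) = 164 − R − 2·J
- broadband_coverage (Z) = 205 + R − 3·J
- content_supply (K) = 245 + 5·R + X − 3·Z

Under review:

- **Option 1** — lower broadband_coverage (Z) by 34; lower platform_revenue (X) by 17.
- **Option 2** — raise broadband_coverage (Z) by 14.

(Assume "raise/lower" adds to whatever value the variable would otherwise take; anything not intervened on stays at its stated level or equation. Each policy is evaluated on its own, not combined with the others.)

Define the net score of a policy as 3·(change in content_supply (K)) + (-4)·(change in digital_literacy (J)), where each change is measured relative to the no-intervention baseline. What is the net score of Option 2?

-126

Baseline:
  R = 118
  J = 124 − 2·118 = -112
  X = 164 − 118 − 2·(-112) = 270
  Z = 205 + 118 − 3·(-112) = 659
  K = 245 + 5·118 + 270 − 3·659 = -872
Option 2 (Z + 14):
  R = 118
  J = 124 − 2·118 = -112
  X = 164 − 118 − 2·(-112) = 270
  Z = 205 + 118 − 3·(-112) (+14 from intervention) = 673
  K = 245 + 5·118 + 270 − 3·673 = -914
ΔK = -914 − (-872) = -42; ΔJ = -112 − (-112) = 0
Score = 3·(-42) + (-4)·0 = -126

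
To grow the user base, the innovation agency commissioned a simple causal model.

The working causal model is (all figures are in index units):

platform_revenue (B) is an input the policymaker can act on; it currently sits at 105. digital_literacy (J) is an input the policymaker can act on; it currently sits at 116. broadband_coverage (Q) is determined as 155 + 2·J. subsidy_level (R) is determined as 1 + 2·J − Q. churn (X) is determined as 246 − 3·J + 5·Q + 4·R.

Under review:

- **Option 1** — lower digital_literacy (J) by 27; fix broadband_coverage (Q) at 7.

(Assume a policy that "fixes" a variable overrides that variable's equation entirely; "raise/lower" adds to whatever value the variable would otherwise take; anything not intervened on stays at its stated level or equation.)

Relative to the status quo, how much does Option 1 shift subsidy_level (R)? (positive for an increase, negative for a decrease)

326

Baseline:
  J = 116
  Q = 155 + 2·116 = 387
  R = 1 + 2·116 − 387 = -154
Option 1 (J − 27, Q := 7):
  J = 116 − 27 = 89
  Q = 7
  R = 1 + 2·89 − 7 = 172
Change in R: 172 − (-154) = 326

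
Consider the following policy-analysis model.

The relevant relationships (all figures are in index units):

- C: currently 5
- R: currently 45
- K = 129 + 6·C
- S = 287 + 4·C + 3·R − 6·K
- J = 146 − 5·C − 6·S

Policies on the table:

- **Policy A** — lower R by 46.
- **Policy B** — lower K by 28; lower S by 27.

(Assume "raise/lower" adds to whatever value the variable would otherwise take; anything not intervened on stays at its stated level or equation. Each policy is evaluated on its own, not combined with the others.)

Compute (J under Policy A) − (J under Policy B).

1674

Policy A (R − 46):
  C = 5
  R = 45 − 46 = -1
  K = 129 + 6·5 = 159
  S = 287 + 4·5 + 3·(-1) − 6·159 = -650
  J = 146 − 5·5 − 6·(-650) = 4021
Policy B (K − 28, S − 27):
  C = 5
  R = 45
  K = 129 + 6·5 (−28 from intervention) = 131
  S = 287 + 4·5 + 3·45 − 6·131 (−27 from intervention) = -371
  J = 146 − 5·5 − 6·(-371) = 2347
J: 4021 − 2347 = 1674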